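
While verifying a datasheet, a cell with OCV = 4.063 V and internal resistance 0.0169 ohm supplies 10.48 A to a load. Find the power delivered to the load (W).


Step 1: V_terminal = OCV - I*R = 4.063 - 10.48 * 0.0169 = 3.8859 V
Step 2: P_out = V_terminal * I = 3.8859 * 10.48 = 40.72 W

40.72 W


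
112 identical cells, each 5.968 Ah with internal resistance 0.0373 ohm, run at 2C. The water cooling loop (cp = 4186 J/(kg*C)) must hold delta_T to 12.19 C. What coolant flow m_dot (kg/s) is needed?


Step 1: I = 2 * 5.968 = 11.936 A
Step 2: Q_cell = I^2 * R = 11.936^2 * 0.0373 = 5.3141 W
Step 3: Q_total = 112 * 5.3141 = 595.18 W
Step 4: m_dot = Q_total / (cp * dT) = 595.18 / (4186 * 12.19) = 0.01166 kg/s

0.01166 kg/s


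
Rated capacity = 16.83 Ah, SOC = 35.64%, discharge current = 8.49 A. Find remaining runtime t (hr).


Step 1: remaining = SOC/100 * C_total = 35.64/100 * 16.83 = 5.9982 Ah
Step 2: t = remaining / I = 5.9982 / 8.49 = 0.7065 hr

0.7065 hr


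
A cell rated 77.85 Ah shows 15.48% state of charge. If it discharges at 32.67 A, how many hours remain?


Step 1: remaining = SOC/100 * C_total = 15.48/100 * 77.85 = 12.051 Ah
Step 2: t = remaining / I = 12.051 / 32.67 = 0.3689 hr

0.3689 hr


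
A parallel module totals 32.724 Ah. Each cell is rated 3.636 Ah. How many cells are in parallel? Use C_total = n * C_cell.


n = C_total / C_cell = 32.724 / 3.636 = 9

9


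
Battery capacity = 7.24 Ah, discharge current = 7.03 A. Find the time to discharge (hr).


Runtime = 7.24 Ah / 7.03 A = 1.030 hr

1.030 hr


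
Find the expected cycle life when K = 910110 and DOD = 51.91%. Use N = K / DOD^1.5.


Step 1: DOD^1.5 = 51.91^1.5 = 374
Step 2: N = 910110 / 374 = 2433 cycles

2433 cycles


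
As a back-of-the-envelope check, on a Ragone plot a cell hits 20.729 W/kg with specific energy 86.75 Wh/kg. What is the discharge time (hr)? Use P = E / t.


t = E / P = 86.75 / 20.729 = 4.185 hr

4.185 hr


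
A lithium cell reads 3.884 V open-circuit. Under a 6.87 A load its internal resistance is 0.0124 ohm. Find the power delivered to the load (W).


Step 1: V_terminal = OCV - I*R = 3.884 - 6.87 * 0.0124 = 3.7988 V
Step 2: P_out = V_terminal * I = 3.7988 * 6.87 = 26.10 W

26.10 W


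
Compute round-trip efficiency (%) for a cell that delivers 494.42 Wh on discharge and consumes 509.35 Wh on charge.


eta_e = E_dis / E_chg * 100 = 494.42 / 509.35 * 100 = 97.07%

97.07%


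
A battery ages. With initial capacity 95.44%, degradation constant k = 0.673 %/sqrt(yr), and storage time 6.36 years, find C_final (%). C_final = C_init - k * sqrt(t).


sqrt(t) = sqrt(6.36) = 2.5219
C_final = 95.44 - 0.673 * 2.5219 = 93.74%

93.74%


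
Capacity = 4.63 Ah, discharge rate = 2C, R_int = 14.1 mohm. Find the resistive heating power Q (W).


Convert: R = 14.1 mohm = 0.0141 ohm
Step 1: I = C_rate * capacity = 2 * 4.63 = 9.26 A
Step 2: Q = I^2 * R = 9.26^2 * 0.0141 = 85.748 * 0.0141 = 1.209 W

1.209 W


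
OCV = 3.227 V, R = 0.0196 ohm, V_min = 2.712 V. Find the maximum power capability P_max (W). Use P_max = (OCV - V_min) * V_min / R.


dV = OCV - V_min = 0.515 V (so I_max = dV / R)
P_max = dV * V_min / R = 0.515 * 2.712 / 0.0196 = 71.26 W

71.26 W


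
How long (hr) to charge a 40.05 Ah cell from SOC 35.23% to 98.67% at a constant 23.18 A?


Step 1: dSOC = 98.67% - 35.23% = 63.44%
Step 2: delta_Ah = 40.05 * 63.44 / 100 = 25.408 Ah
Step 3: t = 25.408 / 23.18 = 1.096 hr

1.096 hr


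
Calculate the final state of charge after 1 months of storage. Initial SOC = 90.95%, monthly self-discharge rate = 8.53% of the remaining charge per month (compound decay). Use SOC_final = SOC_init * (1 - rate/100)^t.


Monthly retention factor = 1 - 8.53/100 = 0.9147
Over 1 months: factor^1 = 0.9147
SOC_final = 90.95 * 0.9147 = 83.19%

83.19%


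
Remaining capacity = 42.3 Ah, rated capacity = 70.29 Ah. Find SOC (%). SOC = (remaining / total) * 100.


SOC = (remaining / total) * 100 = (42.3 / 70.29) * 100 = 60.18%

60.18%


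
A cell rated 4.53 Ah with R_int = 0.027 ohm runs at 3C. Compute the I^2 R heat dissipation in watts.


Step 1: I = C_rate * capacity = 3 * 4.53 = 13.59 A
Step 2: Q = I^2 * R = 13.59^2 * 0.027 = 184.69 * 0.027 = 4.987 W

4.987 W


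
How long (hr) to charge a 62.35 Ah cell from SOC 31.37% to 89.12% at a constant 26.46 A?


Step 1: dSOC = 89.12% - 31.37% = 57.75%
Step 2: delta_Ah = 62.35 * 57.75 / 100 = 36.007 Ah
Step 3: t = 36.007 / 26.46 = 1.361 hr

1.361 hr


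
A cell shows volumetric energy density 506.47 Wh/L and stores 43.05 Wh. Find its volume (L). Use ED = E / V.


V = E / ED = 43.05 / 506.47 = 0.08500 L

0.08500 L


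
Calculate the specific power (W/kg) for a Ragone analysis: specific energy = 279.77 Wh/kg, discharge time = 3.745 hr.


Specific power = 279.77 Wh/kg / 3.745 hr = 74.70 W/kg

74.70 W/kg


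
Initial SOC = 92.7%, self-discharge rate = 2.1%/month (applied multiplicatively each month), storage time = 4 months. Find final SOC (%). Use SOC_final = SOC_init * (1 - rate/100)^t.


Monthly retention factor = 1 - 2.1/100 = 0.979
Over 4 months: factor^4 = 0.91861
SOC_final = 92.7 * 0.91861 = 85.16%

85.16%


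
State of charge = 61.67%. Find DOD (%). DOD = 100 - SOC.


Complement of SOC: DOD = 100% - 61.67% = 38.33%

38.33%


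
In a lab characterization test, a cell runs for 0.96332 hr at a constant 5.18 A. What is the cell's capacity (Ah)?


C = I * t = 5.18 * 0.96332 = 4.990 Ah

4.990 Ah


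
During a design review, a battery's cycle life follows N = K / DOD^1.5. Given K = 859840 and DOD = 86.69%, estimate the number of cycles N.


DOD^1.5 = 807.15
N = K / DOD^1.5 = 859840 / 807.15 = 1065

1065 cycles


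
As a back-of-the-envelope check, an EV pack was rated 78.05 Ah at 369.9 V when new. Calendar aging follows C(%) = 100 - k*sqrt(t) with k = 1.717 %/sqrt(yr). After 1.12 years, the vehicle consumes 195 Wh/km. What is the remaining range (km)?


Step 1: capacity retention = 100 - 1.717 * sqrt(1.12) = 100 - 1.717 * 1.0583 = 98.183%
Step 2: C_now = 78.05 * 98.183/100 = 76.632 Ah
Step 3: E_pack = V * C_now = 369.9 * 76.632 = 28346 Wh
Step 4: range = E_pack / consumption = 28346 / 195 = 145.4 km

145.4 km


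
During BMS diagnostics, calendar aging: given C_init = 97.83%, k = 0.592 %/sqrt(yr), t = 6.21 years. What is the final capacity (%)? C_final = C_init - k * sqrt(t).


sqrt(t) = sqrt(6.21) = 2.492
C_final = 97.83 - 0.592 * 2.492 = 96.35%

96.35%


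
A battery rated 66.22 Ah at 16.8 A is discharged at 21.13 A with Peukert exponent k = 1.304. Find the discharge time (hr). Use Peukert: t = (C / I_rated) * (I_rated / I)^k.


Step 1: t_rated = C / I_rated = 66.22 / 16.8 = 3.9417 hr
Step 2: ratio = 16.8 / 21.13 = 0.79508
Step 3: ratio^k = 0.79508^1.304 = 0.74154
Step 4: t = t_rated * ratio^k = 3.9417 * 0.74154 = 2.923 hr

2.923 hr


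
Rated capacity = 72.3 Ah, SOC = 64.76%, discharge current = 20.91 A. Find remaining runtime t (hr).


Step 1: remaining = SOC/100 * C_total = 64.76/100 * 72.3 = 46.821 Ah
Step 2: t = remaining / I = 46.821 / 20.91 = 2.239 hr

2.239 hr


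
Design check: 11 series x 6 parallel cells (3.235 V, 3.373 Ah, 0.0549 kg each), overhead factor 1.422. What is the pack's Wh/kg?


Step 1: V_pack = 11 * 3.235 = 35.585 V
Step 2: C_pack = 6 * 3.373 = 20.238 Ah
Step 3: E_pack = V_pack * C_pack = 35.585 * 20.238 = 720.17 Wh
Step 4: m_pack = 11 * 6 * 0.0549 * 1.422 = 5.1525 kg
Step 5: ED = E_pack / m_pack = 720.17 / 5.1525 = 139.8 Wh/kg

139.8 Wh/kg


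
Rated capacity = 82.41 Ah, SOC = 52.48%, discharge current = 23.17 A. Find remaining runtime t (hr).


Step 1: remaining = SOC/100 * C_total = 52.48/100 * 82.41 = 43.249 Ah
Step 2: t = remaining / I = 43.249 / 23.17 = 1.867 hr

1.867 hr


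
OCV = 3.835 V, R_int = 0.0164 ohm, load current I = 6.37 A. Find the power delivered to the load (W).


Step 1: V_terminal = OCV - I*R = 3.835 - 6.37 * 0.0164 = 3.7305 V
Step 2: P_out = V_terminal * I = 3.7305 * 6.37 = 23.76 W

23.76 W


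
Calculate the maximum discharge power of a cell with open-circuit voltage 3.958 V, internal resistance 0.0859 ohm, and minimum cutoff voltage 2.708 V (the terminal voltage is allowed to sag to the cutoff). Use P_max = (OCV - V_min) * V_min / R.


dV = OCV - V_min = 1.25 V (so I_max = dV / R)
P_max = dV * V_min / R = 1.25 * 2.708 / 0.0859 = 39.41 W

39.41 W


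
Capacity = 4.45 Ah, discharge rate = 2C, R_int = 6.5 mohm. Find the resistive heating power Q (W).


Convert: R = 6.5 mohm = 0.0065 ohm
Step 1: I = C_rate * capacity = 2 * 4.45 = 8.9 A
Step 2: Q = I^2 * R = 8.9^2 * 0.0065 = 79.21 * 0.0065 = 0.5149 W

0.5149 W


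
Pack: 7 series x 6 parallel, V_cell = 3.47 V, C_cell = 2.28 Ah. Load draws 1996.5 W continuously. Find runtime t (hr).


Step 1: E_pack = Ns * V_cell * Np * C_cell = 7 * 3.47 * 6 * 2.28 = 332.29 Wh
Step 2: t = E_pack / P = 332.29 / 1996.5 = 0.1664 hr

0.1664 hr


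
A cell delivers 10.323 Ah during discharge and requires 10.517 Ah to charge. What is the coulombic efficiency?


eta_c = Q_dis / Q_chg * 100 = 10.323 / 10.517 * 100 = 98.16%

98.16%


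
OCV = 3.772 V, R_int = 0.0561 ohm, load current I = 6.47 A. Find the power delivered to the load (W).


Step 1: V_terminal = OCV - I*R = 3.772 - 6.47 * 0.0561 = 3.409 V
Step 2: P_out = V_terminal * I = 3.409 * 6.47 = 22.06 W

22.06 W


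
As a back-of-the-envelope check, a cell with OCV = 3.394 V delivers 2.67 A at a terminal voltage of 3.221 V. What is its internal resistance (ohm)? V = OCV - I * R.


R = (OCV - V) / I = (3.394 - 3.221) / 2.67 = 0.06479 ohm

0.06479 ohm


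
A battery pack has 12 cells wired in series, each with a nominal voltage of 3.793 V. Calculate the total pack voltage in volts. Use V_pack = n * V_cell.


Series voltages add: 12 * 3.793 V = 45.516 V

45.516 V


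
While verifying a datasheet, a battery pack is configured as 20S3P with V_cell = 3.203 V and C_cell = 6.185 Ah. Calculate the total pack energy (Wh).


E = Ns * Vcell * Np * Ccell = 20 * 3.203 * 3 * 6.185 = 1189 Wh

1189 Wh


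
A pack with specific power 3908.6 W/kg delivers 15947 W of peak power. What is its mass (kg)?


m = P / SP = 15947 / 3908.6 = 4.080 kg

4.080 kg


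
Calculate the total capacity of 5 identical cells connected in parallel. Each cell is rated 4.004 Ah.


Parallel capacities add: 5 * 4.004 Ah = 20.02 Ah

20.02 Ah


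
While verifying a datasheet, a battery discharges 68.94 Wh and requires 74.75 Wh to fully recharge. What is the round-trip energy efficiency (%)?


eta_e = E_dis / E_chg * 100 = 68.94 / 74.75 * 100 = 92.23%

92.23%


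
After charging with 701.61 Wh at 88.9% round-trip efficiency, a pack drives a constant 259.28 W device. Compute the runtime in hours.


Step 1: E_discharge = eta/100 * E_charge = 88.9/100 * 701.61 = 623.73 Wh
Step 2: t = E_discharge / P = 623.73 / 259.28 = 2.406 hr

2.406 hr


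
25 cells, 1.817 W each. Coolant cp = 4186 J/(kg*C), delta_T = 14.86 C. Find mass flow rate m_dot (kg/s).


Q_total = 25 * 1.817 = 45.425 W
m_dot = Q_total / (cp * dT) = 45.425 / (4186 * 14.86) = 7.303e-04 kg/s

7.303e-04 kg/s


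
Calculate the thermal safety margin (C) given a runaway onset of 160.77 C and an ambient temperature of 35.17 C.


Safety margin = 160.77 C - 35.17 C = 125.6 C

125.6 C


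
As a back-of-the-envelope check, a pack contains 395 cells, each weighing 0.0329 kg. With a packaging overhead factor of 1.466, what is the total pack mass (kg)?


Cell mass sum = 395 * 0.0329 = 12.996 kg
With overhead 1.466: m_pack = 12.996 * 1.466 = 19.05 kg

19.05 kg


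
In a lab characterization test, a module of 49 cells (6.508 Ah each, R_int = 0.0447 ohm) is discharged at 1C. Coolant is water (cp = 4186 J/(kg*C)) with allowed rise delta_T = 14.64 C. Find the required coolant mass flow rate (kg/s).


Step 1: I = 1 * 6.508 = 6.508 A
Step 2: Q_cell = I^2 * R = 6.508^2 * 0.0447 = 1.8932 W
Step 3: Q_total = 49 * 1.8932 = 92.767 W
Step 4: m_dot = Q_total / (cp * dT) = 92.767 / (4186 * 14.64) = 0.001514 kg/s

0.001514 kg/s


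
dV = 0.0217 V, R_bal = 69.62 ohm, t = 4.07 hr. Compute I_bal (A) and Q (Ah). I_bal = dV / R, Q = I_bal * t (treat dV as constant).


First, Ohm's law: I_bal = 0.0217 V / 69.62 ohm = 3.1169e-04 A
Then Q = I * t = 3.1169e-04 A * 4.07 hr = 0.001269 Ah

I=3.1169e-04 A, Q=0.001269 Ah


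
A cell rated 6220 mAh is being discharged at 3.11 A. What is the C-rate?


Convert: capacity = 6220 mAh = 6.22 Ah
C_rate = I / capacity = 3.11 / 6.22 = 0.5C

0.5C


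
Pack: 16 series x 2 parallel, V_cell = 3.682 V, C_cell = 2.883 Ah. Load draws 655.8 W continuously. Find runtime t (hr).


Step 1: E_pack = Ns * V_cell * Np * C_cell = 16 * 3.682 * 2 * 2.883 = 339.69 Wh
Step 2: t = E_pack / P = 339.69 / 655.8 = 0.5180 hr

0.5180 hr


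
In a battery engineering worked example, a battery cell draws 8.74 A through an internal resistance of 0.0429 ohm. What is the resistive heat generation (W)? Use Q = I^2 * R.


Q = I^2 * R = 8.74^2 * 0.0429 = 3.277 W

3.277 W


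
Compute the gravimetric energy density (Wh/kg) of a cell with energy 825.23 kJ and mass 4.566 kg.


Convert: E = 825.23 kJ = 229.23 Wh
ED = E / m = 229.23 / 4.566 = 50.20 Wh/kg

50.20 Wh/kg


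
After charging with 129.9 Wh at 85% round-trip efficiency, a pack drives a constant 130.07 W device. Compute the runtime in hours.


Step 1: E_discharge = eta/100 * E_charge = 85/100 * 129.9 = 110.42 Wh
Step 2: t = E_discharge / P = 110.42 / 130.07 = 0.8489 hr

0.8489 hr


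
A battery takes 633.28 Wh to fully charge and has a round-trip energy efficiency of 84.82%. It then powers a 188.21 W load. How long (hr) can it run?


Step 1: E_discharge = eta/100 * E_charge = 84.82/100 * 633.28 = 537.15 Wh
Step 2: t = E_discharge / P = 537.15 / 188.21 = 2.854 hr

2.854 hr


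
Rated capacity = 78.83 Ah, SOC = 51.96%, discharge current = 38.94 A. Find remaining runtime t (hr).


Step 1: remaining = SOC/100 * C_total = 51.96/100 * 78.83 = 40.96 Ah
Step 2: t = remaining / I = 40.96 / 38.94 = 1.052 hr

1.052 hr


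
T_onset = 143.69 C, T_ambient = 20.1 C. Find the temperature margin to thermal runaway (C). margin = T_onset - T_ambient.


Safety margin = 143.69 C - 20.1 C = 123.59 C

123.59 C


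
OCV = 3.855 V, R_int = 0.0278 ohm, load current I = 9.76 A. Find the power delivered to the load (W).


Step 1: V_terminal = OCV - I*R = 3.855 - 9.76 * 0.0278 = 3.5837 V
Step 2: P_out = V_terminal * I = 3.5837 * 9.76 = 34.98 W

34.98 W


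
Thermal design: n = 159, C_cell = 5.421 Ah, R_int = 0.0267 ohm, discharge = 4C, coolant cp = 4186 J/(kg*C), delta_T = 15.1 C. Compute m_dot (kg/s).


Step 1: I = 4 * 5.421 = 21.684 A
Step 2: Q_cell = I^2 * R = 21.684^2 * 0.0267 = 12.554 W
Step 3: Q_total = 159 * 12.554 = 1996.1 W
Step 4: m_dot = Q_total / (cp * dT) = 1996.1 / (4186 * 15.1) = 0.03158 kg/s

0.03158 kg/s


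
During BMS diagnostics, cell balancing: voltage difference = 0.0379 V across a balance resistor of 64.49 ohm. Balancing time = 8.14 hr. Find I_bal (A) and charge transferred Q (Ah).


First, Ohm's law: I_bal = 0.0379 V / 64.49 ohm = 5.8769e-04 A
Then Q = I * t = 5.8769e-04 A * 8.14 hr = 0.004784 Ah

I=5.8769e-04 A, Q=0.004784 Ah


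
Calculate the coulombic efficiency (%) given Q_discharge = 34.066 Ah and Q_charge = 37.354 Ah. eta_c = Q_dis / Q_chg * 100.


Coulombic efficiency = 34.066/37.354 * 100% = 91.20%

91.20%


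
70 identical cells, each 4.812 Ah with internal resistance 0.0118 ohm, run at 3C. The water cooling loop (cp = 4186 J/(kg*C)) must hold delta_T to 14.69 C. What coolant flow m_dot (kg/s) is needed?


Step 1: I = 3 * 4.812 = 14.436 A
Step 2: Q_cell = I^2 * R = 14.436^2 * 0.0118 = 2.4591 W
Step 3: Q_total = 70 * 2.4591 = 172.14 W
Step 4: m_dot = Q_total / (cp * dT) = 172.14 / (4186 * 14.69) = 0.002799 kg/s

0.002799 kg/s


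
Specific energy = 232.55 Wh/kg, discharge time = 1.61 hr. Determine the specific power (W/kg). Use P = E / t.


P_specific = E / t = 232.55 / 1.61 = 144.4 W/kg

144.4 W/kg


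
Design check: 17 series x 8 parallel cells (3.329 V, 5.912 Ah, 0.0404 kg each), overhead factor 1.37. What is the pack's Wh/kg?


Step 1: V_pack = 17 * 3.329 = 56.593 V
Step 2: C_pack = 8 * 5.912 = 47.296 Ah
Step 3: E_pack = V_pack * C_pack = 56.593 * 47.296 = 2676.6 Wh
Step 4: m_pack = 17 * 8 * 0.0404 * 1.37 = 7.5273 kg
Step 5: ED = E_pack / m_pack = 2676.6 / 7.5273 = 355.6 Wh/kg

355.6 Wh/kg


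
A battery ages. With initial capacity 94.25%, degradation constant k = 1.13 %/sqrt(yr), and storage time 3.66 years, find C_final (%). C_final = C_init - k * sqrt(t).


sqrt(t) = sqrt(3.66) = 1.9131
C_final = 94.25 - 1.13 * 1.9131 = 92.09%

92.09%


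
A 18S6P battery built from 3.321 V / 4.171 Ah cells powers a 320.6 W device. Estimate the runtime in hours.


Step 1: E_pack = Ns * V_cell * Np * C_cell = 18 * 3.321 * 6 * 4.171 = 1496 Wh
Step 2: t = E_pack / P = 1496 / 320.6 = 4.666 hr

4.666 hr


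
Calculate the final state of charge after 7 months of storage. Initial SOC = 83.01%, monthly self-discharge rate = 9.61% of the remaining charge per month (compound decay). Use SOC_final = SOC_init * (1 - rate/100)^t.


Monthly retention factor = 1 - 9.61/100 = 0.9039
Over 7 months: factor^7 = 0.493
SOC_final = 83.01 * 0.493 = 40.92%

40.92%


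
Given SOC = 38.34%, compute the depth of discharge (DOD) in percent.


Complement of SOC: DOD = 100% - 38.34% = 61.66%

61.66%


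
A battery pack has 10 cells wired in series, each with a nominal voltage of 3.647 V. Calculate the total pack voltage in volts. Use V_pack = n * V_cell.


With 10 cells in series at 3.647 V each, V_pack = 36.47 V

36.47 V


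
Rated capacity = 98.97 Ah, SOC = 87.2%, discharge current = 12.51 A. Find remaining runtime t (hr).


Step 1: remaining = SOC/100 * C_total = 87.2/100 * 98.97 = 86.302 Ah
Step 2: t = remaining / I = 86.302 / 12.51 = 6.899 hr

6.899 hr


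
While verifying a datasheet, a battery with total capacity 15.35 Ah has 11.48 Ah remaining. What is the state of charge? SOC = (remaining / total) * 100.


SOC% = 11.48 / 15.35 * 100 = 74.79%

74.79%


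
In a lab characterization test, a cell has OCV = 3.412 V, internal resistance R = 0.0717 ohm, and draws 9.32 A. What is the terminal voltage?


IR drop = 9.32 * 0.0717 = 0.66824 V
V = 3.412 - 0.66824 = 2.744 V

2.744 V


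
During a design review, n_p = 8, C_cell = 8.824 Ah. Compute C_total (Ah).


Parallel capacities add: 8 * 8.824 Ah = 70.592 Ah

70.592 Ah


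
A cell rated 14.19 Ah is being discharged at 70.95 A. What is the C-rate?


Rearranging: C_rate = 70.95 / 14.19 = 5C

5C


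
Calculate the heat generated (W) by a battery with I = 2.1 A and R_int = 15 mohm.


Convert: R = 15 mohm = 0.015 ohm
Q = I^2 * R = 2.1^2 * 0.015 = 0.06615 W

0.06615 W


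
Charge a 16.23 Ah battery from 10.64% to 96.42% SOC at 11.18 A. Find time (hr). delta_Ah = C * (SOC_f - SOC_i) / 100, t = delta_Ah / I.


Step 1: dSOC = 96.42% - 10.64% = 85.78%
Step 2: delta_Ah = 16.23 * 85.78 / 100 = 13.922 Ah
Step 3: t = 13.922 / 11.18 = 1.245 hr

1.245 hr


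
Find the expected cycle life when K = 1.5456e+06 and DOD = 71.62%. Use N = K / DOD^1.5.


DOD^1.5 = 606.11
N = K / DOD^1.5 = 1.5456e+06 / 606.11 = 2550

2550 cycles


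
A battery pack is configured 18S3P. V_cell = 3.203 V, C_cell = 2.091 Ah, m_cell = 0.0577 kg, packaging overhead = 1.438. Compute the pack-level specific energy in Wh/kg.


Step 1: V_pack = 18 * 3.203 = 57.654 V
Step 2: C_pack = 3 * 2.091 = 6.273 Ah
Step 3: E_pack = V_pack * C_pack = 57.654 * 6.273 = 361.66 Wh
Step 4: m_pack = 18 * 3 * 0.0577 * 1.438 = 4.4805 kg
Step 5: ED = E_pack / m_pack = 361.66 / 4.4805 = 80.72 Wh/kg

80.72 Wh/kg


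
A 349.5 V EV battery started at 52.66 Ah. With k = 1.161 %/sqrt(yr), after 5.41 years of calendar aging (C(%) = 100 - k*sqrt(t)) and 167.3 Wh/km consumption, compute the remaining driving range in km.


Step 1: capacity retention = 100 - 1.161 * sqrt(5.41) = 100 - 1.161 * 2.3259 = 97.3%
Step 2: C_now = 52.66 * 97.3/100 = 51.238 Ah
Step 3: E_pack = V * C_now = 349.5 * 51.238 = 17908 Wh
Step 4: range = E_pack / consumption = 17908 / 167.3 = 107.0 km

107.0 km


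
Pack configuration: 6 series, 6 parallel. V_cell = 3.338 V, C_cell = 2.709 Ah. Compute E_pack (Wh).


E = Ns * Vcell * Np * Ccell = 6 * 3.338 * 6 * 2.709 = 325.5 Wh

325.5 Wh


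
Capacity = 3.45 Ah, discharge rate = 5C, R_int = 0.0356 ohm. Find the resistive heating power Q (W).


Step 1: I = C_rate * capacity = 5 * 3.45 = 17.25 A
Step 2: Q = I^2 * R = 17.25^2 * 0.0356 = 297.56 * 0.0356 = 10.59 W

10.59 W


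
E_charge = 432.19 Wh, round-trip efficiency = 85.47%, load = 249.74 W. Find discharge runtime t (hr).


Step 1: E_discharge = eta/100 * E_charge = 85.47/100 * 432.19 = 369.39 Wh
Step 2: t = E_discharge / P = 369.39 / 249.74 = 1.479 hr

1.479 hr


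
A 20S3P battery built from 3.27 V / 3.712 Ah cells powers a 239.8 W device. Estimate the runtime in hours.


Step 1: E_pack = Ns * V_cell * Np * C_cell = 20 * 3.27 * 3 * 3.712 = 728.29 Wh
Step 2: t = E_pack / P = 728.29 / 239.8 = 3.037 hr

3.037 hr


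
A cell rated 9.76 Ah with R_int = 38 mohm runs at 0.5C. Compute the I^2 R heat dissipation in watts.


Convert: R = 38 mohm = 0.038 ohm
Step 1: I = C_rate * capacity = 0.5 * 9.76 = 4.88 A
Step 2: Q = I^2 * R = 4.88^2 * 0.038 = 23.814 * 0.038 = 0.9049 W

0.9049 W


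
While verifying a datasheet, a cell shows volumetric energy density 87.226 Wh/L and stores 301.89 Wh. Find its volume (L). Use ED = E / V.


V = E / ED = 301.89 / 87.226 = 3.461 L

3.461 L


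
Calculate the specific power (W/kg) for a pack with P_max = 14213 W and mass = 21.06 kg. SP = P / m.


Specific power = 14213 W / 21.06 kg = 674.9 W/kg

674.9 W/kg


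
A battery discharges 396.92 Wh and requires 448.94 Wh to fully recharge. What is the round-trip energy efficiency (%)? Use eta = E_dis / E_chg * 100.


eta_e = E_dis / E_chg * 100 = 396.92 / 448.94 * 100 = 88.41%

88.41%


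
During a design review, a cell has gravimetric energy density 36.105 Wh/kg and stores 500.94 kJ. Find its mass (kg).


Convert: E = 500.94 kJ = 139.15 Wh
m = E / ED = 139.15 / 36.105 = 3.854 kg

3.854 kg


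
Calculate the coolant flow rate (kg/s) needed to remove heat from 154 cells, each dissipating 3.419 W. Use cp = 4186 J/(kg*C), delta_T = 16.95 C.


Step 1: Total heat Q = 154 * 3.419 W = 526.53 W
Step 2: denom = cp * dT = 4186 * 16.95 = 70953
Step 3: m_dot = 526.53 / 70953 = 0.007421 kg/s

0.007421 kg/s


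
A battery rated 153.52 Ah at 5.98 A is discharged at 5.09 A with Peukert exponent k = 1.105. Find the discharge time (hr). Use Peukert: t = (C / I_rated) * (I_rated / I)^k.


Step 1: t_rated = C / I_rated = 153.52 / 5.98 = 25.672 hr
Step 2: ratio = 5.98 / 5.09 = 1.1749
Step 3: ratio^k = 1.1749^1.105 = 1.195
Step 4: t = t_rated * ratio^k = 25.672 * 1.195 = 30.68 hr

30.68 hr


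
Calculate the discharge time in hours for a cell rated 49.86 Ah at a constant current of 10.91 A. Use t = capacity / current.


t = capacity / current = 49.86 / 10.91 = 4.570 hr

4.570 hr


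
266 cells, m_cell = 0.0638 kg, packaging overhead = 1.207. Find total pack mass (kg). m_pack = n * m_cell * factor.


Cell mass sum = 266 * 0.0638 = 16.971 kg
With overhead 1.207: m_pack = 16.971 * 1.207 = 20.48 kg

20.48 kg


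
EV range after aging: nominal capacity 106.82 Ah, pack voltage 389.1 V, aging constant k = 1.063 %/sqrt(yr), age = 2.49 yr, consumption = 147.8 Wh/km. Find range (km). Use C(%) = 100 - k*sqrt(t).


Step 1: capacity retention = 100 - 1.063 * sqrt(2.49) = 100 - 1.063 * 1.578 = 98.323%
Step 2: C_now = 106.82 * 98.323/100 = 105.03 Ah
Step 3: E_pack = V * C_now = 389.1 * 105.03 = 40867 Wh
Step 4: range = E_pack / consumption = 40867 / 147.8 = 276.5 km

276.5 km


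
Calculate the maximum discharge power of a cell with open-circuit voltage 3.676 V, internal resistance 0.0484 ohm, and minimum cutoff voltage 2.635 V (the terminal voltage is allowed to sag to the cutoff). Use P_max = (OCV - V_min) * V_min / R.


P_max = (OCV - V_min) * V_min / R = (3.676 - 2.635) * 2.635 / 0.0484 = 1.041 * 2.635 / 0.0484 = 56.67 W

56.67 W


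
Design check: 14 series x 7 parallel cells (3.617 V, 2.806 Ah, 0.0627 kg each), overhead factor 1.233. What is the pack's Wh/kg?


Step 1: V_pack = 14 * 3.617 = 50.638 V
Step 2: C_pack = 7 * 2.806 = 19.642 Ah
Step 3: E_pack = V_pack * C_pack = 50.638 * 19.642 = 994.63 Wh
Step 4: m_pack = 14 * 7 * 0.0627 * 1.233 = 7.5763 kg
Step 5: ED = E_pack / m_pack = 994.63 / 7.5763 = 131.3 Wh/kg

131.3 Wh/kg


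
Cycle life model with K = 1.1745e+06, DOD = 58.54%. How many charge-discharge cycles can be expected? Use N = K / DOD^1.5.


Step 1: DOD^1.5 = 58.54^1.5 = 447.9
Step 2: N = 1.1745e+06 / 447.9 = 2622 cycles

2622 cycles


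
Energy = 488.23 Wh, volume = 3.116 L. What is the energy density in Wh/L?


ED = E / V = 488.23 / 3.116 = 156.7 Wh/L

156.7 Wh/L


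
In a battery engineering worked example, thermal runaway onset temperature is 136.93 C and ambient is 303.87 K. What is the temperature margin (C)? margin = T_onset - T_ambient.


Convert: T_ambient = 303.87 K = 30.72 C
margin = 136.93 - 30.72 = 106.21 C

106.21 C


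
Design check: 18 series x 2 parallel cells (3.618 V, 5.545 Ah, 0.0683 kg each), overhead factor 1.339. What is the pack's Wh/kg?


Step 1: V_pack = 18 * 3.618 = 65.124 V
Step 2: C_pack = 2 * 5.545 = 11.09 Ah
Step 3: E_pack = V_pack * C_pack = 65.124 * 11.09 = 722.23 Wh
Step 4: m_pack = 18 * 2 * 0.0683 * 1.339 = 3.2923 kg
Step 5: ED = E_pack / m_pack = 722.23 / 3.2923 = 219.4 Wh/kg

219.4 Wh/kg


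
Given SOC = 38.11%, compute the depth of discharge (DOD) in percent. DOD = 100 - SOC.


Complement of SOC: DOD = 100% - 38.11% = 61.89%

61.89%


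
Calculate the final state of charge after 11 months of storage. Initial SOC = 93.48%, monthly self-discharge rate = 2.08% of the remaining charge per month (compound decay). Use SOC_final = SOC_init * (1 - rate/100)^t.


decay = (1 - 2.08/100)^11 = 0.79357
SOC_final = 93.48 * 0.79357 = 74.18%

74.18%


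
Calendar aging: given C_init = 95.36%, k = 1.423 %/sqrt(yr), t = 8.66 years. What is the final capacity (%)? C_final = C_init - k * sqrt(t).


sqrt(t) = sqrt(8.66) = 2.9428
C_final = 95.36 - 1.423 * 2.9428 = 91.17%

91.17%


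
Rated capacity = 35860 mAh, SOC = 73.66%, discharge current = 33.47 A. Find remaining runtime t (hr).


Convert: C_total = 35860 mAh = 35.86 Ah
Step 1: remaining = SOC/100 * C_total = 73.66/100 * 35.86 = 26.414 Ah
Step 2: t = remaining / I = 26.414 / 33.47 = 0.7892 hr

0.7892 hr


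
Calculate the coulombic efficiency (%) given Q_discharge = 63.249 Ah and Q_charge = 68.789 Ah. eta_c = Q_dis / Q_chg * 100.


eta_c = Q_dis / Q_chg * 100 = 63.249 / 68.789 * 100 = 91.95%

91.95%


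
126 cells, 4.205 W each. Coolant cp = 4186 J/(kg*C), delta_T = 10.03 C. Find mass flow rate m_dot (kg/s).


Step 1: Total heat Q = 126 * 4.205 W = 529.83 W
Step 2: denom = cp * dT = 4186 * 10.03 = 41986
Step 3: m_dot = 529.83 / 41986 = 0.01262 kg/s

0.01262 kg/s


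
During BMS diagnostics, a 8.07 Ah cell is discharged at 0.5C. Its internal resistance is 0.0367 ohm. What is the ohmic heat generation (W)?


Step 1: I = C_rate * capacity = 0.5 * 8.07 = 4.035 A
Step 2: Q = I^2 * R = 4.035^2 * 0.0367 = 16.281 * 0.0367 = 0.5975 W

0.5975 W


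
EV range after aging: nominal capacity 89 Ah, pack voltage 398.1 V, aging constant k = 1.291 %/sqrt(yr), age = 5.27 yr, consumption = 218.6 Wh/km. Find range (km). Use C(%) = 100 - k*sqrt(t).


Step 1: capacity retention = 100 - 1.291 * sqrt(5.27) = 100 - 1.291 * 2.2956 = 97.036%
Step 2: C_now = 89 * 97.036/100 = 86.362 Ah
Step 3: E_pack = V * C_now = 398.1 * 86.362 = 34381 Wh
Step 4: range = E_pack / consumption = 34381 / 218.6 = 157.3 km

157.3 km


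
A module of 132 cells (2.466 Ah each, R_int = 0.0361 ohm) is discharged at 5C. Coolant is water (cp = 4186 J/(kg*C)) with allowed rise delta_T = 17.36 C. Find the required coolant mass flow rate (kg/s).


Step 1: I = 5 * 2.466 = 12.33 A
Step 2: Q_cell = I^2 * R = 12.33^2 * 0.0361 = 5.4882 W
Step 3: Q_total = 132 * 5.4882 = 724.44 W
Step 4: m_dot = Q_total / (cp * dT) = 724.44 / (4186 * 17.36) = 0.009969 kg/s

0.009969 kg/s


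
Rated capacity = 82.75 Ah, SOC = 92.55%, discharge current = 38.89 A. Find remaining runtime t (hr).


Step 1: remaining = SOC/100 * C_total = 92.55/100 * 82.75 = 76.585 Ah
Step 2: t = remaining / I = 76.585 / 38.89 = 1.969 hr

1.969 hr


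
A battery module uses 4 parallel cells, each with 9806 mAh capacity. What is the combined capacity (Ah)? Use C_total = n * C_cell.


Convert: C_cell = 9806 mAh = 9.806 Ah
C_total = 4 * 9.806 = 39.224 Ah

39.224 Ah


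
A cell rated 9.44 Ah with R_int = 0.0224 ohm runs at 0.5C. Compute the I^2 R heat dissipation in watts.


Step 1: I = C_rate * capacity = 0.5 * 9.44 = 4.72 A
Step 2: Q = I^2 * R = 4.72^2 * 0.0224 = 22.278 * 0.0224 = 0.4990 W

0.4990 W


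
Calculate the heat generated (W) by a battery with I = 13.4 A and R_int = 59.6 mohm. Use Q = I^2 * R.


Convert: R = 59.6 mohm = 0.0596 ohm
Q = I^2 * R = 13.4^2 * 0.0596 = 10.70 W

10.70 W


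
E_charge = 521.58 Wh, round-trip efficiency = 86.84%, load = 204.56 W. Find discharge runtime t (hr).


Step 1: E_discharge = eta/100 * E_charge = 86.84/100 * 521.58 = 452.94 Wh
Step 2: t = E_discharge / P = 452.94 / 204.56 = 2.214 hr

2.214 hr


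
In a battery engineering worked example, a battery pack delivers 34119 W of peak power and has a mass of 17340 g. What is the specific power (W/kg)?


Convert: m = 17340 g = 17.34 kg
Specific power = 34119 W / 17.34 kg = 1968 W/kg

1968 W/kg


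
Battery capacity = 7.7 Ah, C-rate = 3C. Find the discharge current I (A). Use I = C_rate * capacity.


At 3C: I = 3 * 7.7 Ah = 23.1 A

23.1 A


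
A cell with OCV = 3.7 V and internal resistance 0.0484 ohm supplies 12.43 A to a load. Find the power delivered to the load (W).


Step 1: V_terminal = OCV - I*R = 3.7 - 12.43 * 0.0484 = 3.0984 V
Step 2: P_out = V_terminal * I = 3.0984 * 12.43 = 38.51 W

38.51 W


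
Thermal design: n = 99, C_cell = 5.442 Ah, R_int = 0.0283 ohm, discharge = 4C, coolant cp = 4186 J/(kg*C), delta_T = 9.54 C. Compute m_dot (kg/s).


Step 1: I = 4 * 5.442 = 21.768 A
Step 2: Q_cell = I^2 * R = 21.768^2 * 0.0283 = 13.41 W
Step 3: Q_total = 99 * 13.41 = 1327.6 W
Step 4: m_dot = Q_total / (cp * dT) = 1327.6 / (4186 * 9.54) = 0.03324 kg/s

0.03324 kg/s


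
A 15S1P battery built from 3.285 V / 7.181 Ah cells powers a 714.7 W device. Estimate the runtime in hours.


Step 1: E_pack = Ns * V_cell * Np * C_cell = 15 * 3.285 * 1 * 7.181 = 353.84 Wh
Step 2: t = E_pack / P = 353.84 / 714.7 = 0.4951 hr

0.4951 hr


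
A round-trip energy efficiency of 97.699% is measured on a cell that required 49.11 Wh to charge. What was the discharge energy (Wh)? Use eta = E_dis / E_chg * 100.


E_dis = eta/100 * E_chg = 97.699/100 * 49.11 = 47.98 Wh

47.98 Wh


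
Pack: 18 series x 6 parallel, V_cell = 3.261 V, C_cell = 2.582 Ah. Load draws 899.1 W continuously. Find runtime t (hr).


Step 1: E_pack = Ns * V_cell * Np * C_cell = 18 * 3.261 * 6 * 2.582 = 909.35 Wh
Step 2: t = E_pack / P = 909.35 / 899.1 = 1.011 hr

1.011 hr


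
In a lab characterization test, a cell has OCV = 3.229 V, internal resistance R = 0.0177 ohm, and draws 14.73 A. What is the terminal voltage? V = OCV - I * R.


IR drop = 14.73 * 0.0177 = 0.26072 V
V = 3.229 - 0.26072 = 2.968 V

2.968 V


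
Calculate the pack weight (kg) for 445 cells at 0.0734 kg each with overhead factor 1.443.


m_pack = n * m_cell * overhead = 445 * 0.0734 * 1.443 = 47.13 kg

47.13 kg


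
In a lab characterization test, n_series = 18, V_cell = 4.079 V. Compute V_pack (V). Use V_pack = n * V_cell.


V_pack = n * V_cell = 18 * 4.079 = 73.422 V

73.422 V


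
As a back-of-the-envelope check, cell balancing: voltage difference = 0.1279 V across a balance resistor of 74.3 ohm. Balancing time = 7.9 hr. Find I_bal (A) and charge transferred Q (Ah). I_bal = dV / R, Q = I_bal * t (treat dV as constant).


I_bal = dV / R = 0.1279 / 74.3 = 0.0017214 A
Q = I_bal * t = 0.0017214 * 7.9 = 0.01360 Ah

I=0.0017214 A, Q=0.01360 Ah


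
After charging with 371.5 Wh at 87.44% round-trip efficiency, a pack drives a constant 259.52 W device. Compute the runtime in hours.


Step 1: E_discharge = eta/100 * E_charge = 87.44/100 * 371.5 = 324.84 Wh
Step 2: t = E_discharge / P = 324.84 / 259.52 = 1.252 hr

1.252 hr


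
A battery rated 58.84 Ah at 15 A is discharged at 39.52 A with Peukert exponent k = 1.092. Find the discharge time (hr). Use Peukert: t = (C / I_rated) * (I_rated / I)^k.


Step 1: t_rated = C / I_rated = 58.84 / 15 = 3.9227 hr
Step 2: ratio = 15 / 39.52 = 0.37955
Step 3: ratio^k = 0.37955^1.092 = 0.34719
Step 4: t = t_rated * ratio^k = 3.9227 * 0.34719 = 1.362 hr

1.362 hr


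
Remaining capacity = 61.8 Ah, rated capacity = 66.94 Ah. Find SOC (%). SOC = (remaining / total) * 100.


SOC% = 61.8 / 66.94 * 100 = 92.32%

92.32%


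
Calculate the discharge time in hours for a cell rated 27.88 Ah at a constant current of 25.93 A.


Runtime = 27.88 Ah / 25.93 A = 1.075 hr

1.075 hr


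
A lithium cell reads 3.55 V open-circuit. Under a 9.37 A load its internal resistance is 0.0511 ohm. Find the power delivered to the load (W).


Step 1: V_terminal = OCV - I*R = 3.55 - 9.37 * 0.0511 = 3.0712 V
Step 2: P_out = V_terminal * I = 3.0712 * 9.37 = 28.78 W

28.78 W


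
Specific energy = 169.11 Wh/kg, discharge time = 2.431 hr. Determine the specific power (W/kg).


P_specific = E / t = 169.11 / 2.431 = 69.56 W/kg

69.56 W/kg


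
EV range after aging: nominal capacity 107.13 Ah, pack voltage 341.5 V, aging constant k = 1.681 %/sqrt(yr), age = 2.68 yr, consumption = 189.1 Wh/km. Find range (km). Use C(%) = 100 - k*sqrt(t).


Step 1: capacity retention = 100 - 1.681 * sqrt(2.68) = 100 - 1.681 * 1.6371 = 97.248%
Step 2: C_now = 107.13 * 97.248/100 = 104.18 Ah
Step 3: E_pack = V * C_now = 341.5 * 104.18 = 35577 Wh
Step 4: range = E_pack / consumption = 35577 / 189.1 = 188.1 km

188.1 km


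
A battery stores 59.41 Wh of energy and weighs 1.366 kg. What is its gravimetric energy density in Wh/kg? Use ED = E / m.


Specific energy = 59.41 Wh / 1.366 kg = 43.49 Wh/kg

43.49 Wh/kg


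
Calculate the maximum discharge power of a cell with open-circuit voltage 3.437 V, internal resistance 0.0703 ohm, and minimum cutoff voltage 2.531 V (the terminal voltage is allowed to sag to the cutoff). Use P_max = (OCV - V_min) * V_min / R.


P_max = (OCV - V_min) * V_min / R = (3.437 - 2.531) * 2.531 / 0.0703 = 0.906 * 2.531 / 0.0703 = 32.62 W

32.62 W


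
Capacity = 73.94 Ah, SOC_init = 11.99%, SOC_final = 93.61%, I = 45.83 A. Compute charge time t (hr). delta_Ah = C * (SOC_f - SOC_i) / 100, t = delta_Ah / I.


Step 1: dSOC = 93.61% - 11.99% = 81.62%
Step 2: delta_Ah = 73.94 * 81.62 / 100 = 60.35 Ah
Step 3: t = 60.35 / 45.83 = 1.317 hr

1.317 hr


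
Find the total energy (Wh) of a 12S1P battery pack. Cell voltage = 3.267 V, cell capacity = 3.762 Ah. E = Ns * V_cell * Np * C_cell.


V_pack = 12 * 3.267 = 39.204 V
C_pack = 1 * 3.762 = 3.762 Ah
E = V_pack * C_pack = 39.204 * 3.762 = 147.5 Wh

147.5 Wh


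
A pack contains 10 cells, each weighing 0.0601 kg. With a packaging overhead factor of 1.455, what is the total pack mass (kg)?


Cell mass sum = 10 * 0.0601 = 0.601 kg
With overhead 1.455: m_pack = 0.601 * 1.455 = 0.8745 kg

0.8745 kg


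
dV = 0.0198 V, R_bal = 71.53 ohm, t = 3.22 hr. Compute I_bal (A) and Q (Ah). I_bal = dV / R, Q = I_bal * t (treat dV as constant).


I_bal = dV / R = 0.0198 / 71.53 = 2.7681e-04 A
Q = I_bal * t = 2.7681e-04 * 3.22 = 8.913e-04 Ah

I=2.7681e-04 A, Q=8.913e-04 Ah


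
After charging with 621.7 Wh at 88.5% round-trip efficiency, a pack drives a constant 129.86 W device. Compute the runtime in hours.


Step 1: E_discharge = eta/100 * E_charge = 88.5/100 * 621.7 = 550.2 Wh
Step 2: t = E_discharge / P = 550.2 / 129.86 = 4.237 hr

4.237 hr


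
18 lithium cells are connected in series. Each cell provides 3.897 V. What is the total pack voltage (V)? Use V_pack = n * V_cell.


With 18 cells in series at 3.897 V each, V_pack = 70.146 V

70.146 V


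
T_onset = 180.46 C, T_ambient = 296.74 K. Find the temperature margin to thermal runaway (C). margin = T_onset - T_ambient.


Convert: T_ambient = 296.74 K = 23.59 C
margin = 180.46 - 23.59 = 156.87 C

156.87 C


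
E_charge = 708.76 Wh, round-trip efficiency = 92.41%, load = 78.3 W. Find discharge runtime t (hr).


Step 1: E_discharge = eta/100 * E_charge = 92.41/100 * 708.76 = 654.97 Wh
Step 2: t = E_discharge / P = 654.97 / 78.3 = 8.365 hr

8.365 hr


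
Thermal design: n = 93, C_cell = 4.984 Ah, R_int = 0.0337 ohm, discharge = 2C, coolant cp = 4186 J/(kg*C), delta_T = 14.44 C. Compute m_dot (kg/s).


Step 1: I = 2 * 4.984 = 9.968 A
Step 2: Q_cell = I^2 * R = 9.968^2 * 0.0337 = 3.3485 W
Step 3: Q_total = 93 * 3.3485 = 311.41 W
Step 4: m_dot = Q_total / (cp * dT) = 311.41 / (4186 * 14.44) = 0.005152 kg/s

0.005152 kg/s


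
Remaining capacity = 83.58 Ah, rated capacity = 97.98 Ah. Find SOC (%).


SOC = (remaining / total) * 100 = (83.58 / 97.98) * 100 = 85.30%

85.30%


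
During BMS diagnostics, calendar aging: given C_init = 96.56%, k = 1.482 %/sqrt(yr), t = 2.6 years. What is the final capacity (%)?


sqrt(t) = sqrt(2.6) = 1.6125
C_final = 96.56 - 1.482 * 1.6125 = 94.17%

94.17%


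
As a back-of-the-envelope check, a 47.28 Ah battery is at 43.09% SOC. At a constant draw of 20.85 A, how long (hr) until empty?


Step 1: remaining = SOC/100 * C_total = 43.09/100 * 47.28 = 20.373 Ah
Step 2: t = remaining / I = 20.373 / 20.85 = 0.9771 hr

0.9771 hr


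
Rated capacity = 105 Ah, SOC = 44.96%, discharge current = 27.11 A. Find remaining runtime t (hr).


Step 1: remaining = SOC/100 * C_total = 44.96/100 * 105 = 47.208 Ah
Step 2: t = remaining / I = 47.208 / 27.11 = 1.741 hr

1.741 hr


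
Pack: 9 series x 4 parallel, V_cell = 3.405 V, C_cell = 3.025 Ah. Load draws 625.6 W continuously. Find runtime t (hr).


Step 1: E_pack = Ns * V_cell * Np * C_cell = 9 * 3.405 * 4 * 3.025 = 370.8 Wh
Step 2: t = E_pack / P = 370.8 / 625.6 = 0.5927 hr

0.5927 hr


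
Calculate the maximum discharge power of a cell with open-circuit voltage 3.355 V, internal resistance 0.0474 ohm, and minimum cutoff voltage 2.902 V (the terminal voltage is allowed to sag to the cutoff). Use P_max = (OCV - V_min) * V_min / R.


P_max = (OCV - V_min) * V_min / R = (3.355 - 2.902) * 2.902 / 0.0474 = 0.453 * 2.902 / 0.0474 = 27.73 W

27.73 W


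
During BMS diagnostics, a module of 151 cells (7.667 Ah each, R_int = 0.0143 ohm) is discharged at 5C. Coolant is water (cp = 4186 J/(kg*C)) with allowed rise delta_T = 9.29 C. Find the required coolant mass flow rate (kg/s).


Step 1: I = 5 * 7.667 = 38.335 A
Step 2: Q_cell = I^2 * R = 38.335^2 * 0.0143 = 21.015 W
Step 3: Q_total = 151 * 21.015 = 3173.3 W
Step 4: m_dot = Q_total / (cp * dT) = 3173.3 / (4186 * 9.29) = 0.08160 kg/s

0.08160 kg/s


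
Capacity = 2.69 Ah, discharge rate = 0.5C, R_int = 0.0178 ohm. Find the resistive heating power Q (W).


Step 1: I = C_rate * capacity = 0.5 * 2.69 = 1.345 A
Step 2: Q = I^2 * R = 1.345^2 * 0.0178 = 1.809 * 0.0178 = 0.03220 W

0.03220 W


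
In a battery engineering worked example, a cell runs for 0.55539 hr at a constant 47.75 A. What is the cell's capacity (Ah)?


C = I * t = 47.75 * 0.55539 = 26.52 Ah

26.52 Ah


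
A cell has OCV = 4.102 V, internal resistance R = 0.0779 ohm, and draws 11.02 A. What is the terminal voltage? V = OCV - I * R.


IR drop = 11.02 * 0.0779 = 0.85846 V
V = 4.102 - 0.85846 = 3.244 V

3.244 V
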